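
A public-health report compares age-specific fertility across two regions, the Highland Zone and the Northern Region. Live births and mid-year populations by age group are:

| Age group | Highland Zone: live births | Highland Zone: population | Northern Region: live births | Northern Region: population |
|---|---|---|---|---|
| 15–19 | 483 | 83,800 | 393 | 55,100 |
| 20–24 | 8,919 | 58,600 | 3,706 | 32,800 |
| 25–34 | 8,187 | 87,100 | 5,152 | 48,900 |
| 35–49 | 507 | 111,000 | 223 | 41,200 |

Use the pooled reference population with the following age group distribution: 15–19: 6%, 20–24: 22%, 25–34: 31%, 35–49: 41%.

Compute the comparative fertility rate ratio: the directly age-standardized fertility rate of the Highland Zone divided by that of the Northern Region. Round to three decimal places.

Age-specific rates per 1,000 for the Highland Zone: 5.764, 152.201, 93.995, 4.568.
For the Northern Region: 7.132, 112.988, 105.358, 5.413.
Standard weights: 0.06, 0.22, 0.31, 0.41.
The Highland Zone: 0.0600×5.764 + 0.2200×152.201 + 0.3100×93.995 + 0.4100×4.568 = 64.8414 per 1,000.
The Northern Region: 0.0600×7.132 + 0.2200×112.988 + 0.3100×105.358 + 0.4100×5.413 = 60.1654 per 1,000.
Ratio = 64.8414 ÷ 60.1654 = 1.07772.

1.078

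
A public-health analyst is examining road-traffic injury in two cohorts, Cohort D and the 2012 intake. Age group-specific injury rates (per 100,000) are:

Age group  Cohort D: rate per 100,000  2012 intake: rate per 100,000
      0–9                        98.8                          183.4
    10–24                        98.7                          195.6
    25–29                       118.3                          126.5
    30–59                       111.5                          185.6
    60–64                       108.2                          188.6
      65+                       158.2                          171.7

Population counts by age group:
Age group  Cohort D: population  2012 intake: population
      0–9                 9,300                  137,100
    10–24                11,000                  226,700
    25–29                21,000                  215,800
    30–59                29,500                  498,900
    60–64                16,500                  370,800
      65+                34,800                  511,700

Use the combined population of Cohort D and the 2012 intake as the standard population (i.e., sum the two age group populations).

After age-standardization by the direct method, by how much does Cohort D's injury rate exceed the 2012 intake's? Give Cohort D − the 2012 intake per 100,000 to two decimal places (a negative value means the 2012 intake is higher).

Combined standard total = 2,083,100; weights = 0.0703, 0.1141, 0.1137, 0.2537, 0.1859, 0.2623.
Cohort D: 0.0703×98.8 + 0.1141×98.7 + 0.1137×118.3 + 0.2537×111.5 + 0.1859×108.2 + 0.2623×158.2 = 121.5580 per 100,000.
The 2012 intake: 0.0703×183.4 + 0.1141×195.6 + 0.1137×126.5 + 0.2537×185.6 + 0.1859×188.6 + 0.2623×171.7 = 176.7793 per 100,000.
Difference = 121.5580 − 176.7793 = -55.2213.

-55.22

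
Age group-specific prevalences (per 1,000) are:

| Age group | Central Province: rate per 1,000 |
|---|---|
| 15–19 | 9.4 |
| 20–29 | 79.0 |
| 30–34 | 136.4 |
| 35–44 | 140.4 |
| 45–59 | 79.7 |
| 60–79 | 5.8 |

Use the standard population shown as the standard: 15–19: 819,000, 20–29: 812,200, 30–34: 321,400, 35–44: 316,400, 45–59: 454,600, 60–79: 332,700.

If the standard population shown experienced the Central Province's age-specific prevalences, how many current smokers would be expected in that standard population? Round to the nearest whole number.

Expected current smokers = Σ (standard pop × age-specific rate ÷ 1,000)
= 819,000×9.4/1,000 + 812,200×79.0/1,000 + 321,400×136.4/1,000 + 316,400×140.4/1,000 + 454,600×79.7/1,000 + 332,700×5.8/1,000
= 7698.60 + 64163.80 + 43838.96 + 44422.56 + 36231.62 + 1929.66 = 198285.20.

198285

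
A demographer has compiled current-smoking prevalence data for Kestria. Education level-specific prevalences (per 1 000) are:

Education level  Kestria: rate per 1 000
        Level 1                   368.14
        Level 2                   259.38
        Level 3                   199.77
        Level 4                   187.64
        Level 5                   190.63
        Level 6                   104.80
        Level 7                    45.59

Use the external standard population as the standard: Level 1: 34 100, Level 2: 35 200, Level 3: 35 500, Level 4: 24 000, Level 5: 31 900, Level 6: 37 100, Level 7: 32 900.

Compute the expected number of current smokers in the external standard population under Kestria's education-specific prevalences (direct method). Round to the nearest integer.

44748

Expected current smokers = Σ (standard pop × education-specific rate ÷ 1 000)
= 34 100×368.14/1 000 + 35 200×259.38/1 000 + 35 500×199.77/1 000 + 24 000×187.64/1 000 + 31 900×190.63/1 000 + 37 100×104.80/1 000 + 32 900×45.59/1 000
= 12553.57 + 9130.18 + 7091.84 + 4503.36 + 6081.10 + 3888.08 + 1499.91 = 44748.03.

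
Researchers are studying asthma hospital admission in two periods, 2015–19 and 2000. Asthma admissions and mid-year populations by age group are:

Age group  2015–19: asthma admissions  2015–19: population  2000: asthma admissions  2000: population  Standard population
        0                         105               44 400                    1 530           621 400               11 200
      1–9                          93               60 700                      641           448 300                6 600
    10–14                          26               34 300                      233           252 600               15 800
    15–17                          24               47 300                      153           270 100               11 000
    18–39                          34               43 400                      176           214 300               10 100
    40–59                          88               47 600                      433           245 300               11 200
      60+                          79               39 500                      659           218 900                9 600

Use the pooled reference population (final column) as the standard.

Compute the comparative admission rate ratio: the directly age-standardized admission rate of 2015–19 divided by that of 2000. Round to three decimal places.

0.888

Age-specific rates per 10 000 for 2015–19: 23.65, 15.32, 7.58, 5.07, 7.83, 18.49, 20.00.
For 2000: 24.62, 14.30, 9.22, 5.66, 8.21, 17.65, 30.11.
Standard total = 75 500; weights = 0.1483, 0.0874, 0.2093, 0.1457, 0.1338, 0.1483, 0.1272.
2015–19: 0.1483×23.65 + 0.0874×15.32 + 0.2093×7.58 + 0.1457×5.07 + 0.1338×7.83 + 0.1483×18.49 + 0.1272×20.00 = 13.5066 per 10 000.
2000: 0.1483×24.62 + 0.0874×14.30 + 0.2093×9.22 + 0.1457×5.66 + 0.1338×8.21 + 0.1483×17.65 + 0.1272×30.11 = 15.2032 per 10 000.
Ratio = 13.5066 ÷ 15.2032 = 0.88840.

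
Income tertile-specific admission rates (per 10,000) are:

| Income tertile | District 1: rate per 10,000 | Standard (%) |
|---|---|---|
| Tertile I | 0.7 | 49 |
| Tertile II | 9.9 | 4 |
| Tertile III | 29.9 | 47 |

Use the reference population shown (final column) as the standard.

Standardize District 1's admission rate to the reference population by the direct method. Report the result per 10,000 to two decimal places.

Standard weights: 0.49, 0.04, 0.47.
Standardized rate: 0.4900×0.7 + 0.0400×9.9 + 0.4700×29.9 = 14.7920 per 10,000.

14.79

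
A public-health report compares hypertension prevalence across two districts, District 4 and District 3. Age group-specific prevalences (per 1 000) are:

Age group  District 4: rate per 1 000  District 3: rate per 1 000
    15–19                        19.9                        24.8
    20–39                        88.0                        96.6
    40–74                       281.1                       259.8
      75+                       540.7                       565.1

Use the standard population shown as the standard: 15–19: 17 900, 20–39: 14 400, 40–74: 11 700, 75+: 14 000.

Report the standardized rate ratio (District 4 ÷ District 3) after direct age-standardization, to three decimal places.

0.976

Standard total = 58 000; weights = 0.3086, 0.2483, 0.2017, 0.2414.
District 4: 0.3086×19.9 + 0.2483×88.0 + 0.2017×281.1 + 0.2414×540.7 = 215.2083 per 1 000.
District 3: 0.3086×24.8 + 0.2483×96.6 + 0.2017×259.8 + 0.2414×565.1 = 220.4486 per 1 000.
Ratio = 215.2083 ÷ 220.4486 = 0.97623.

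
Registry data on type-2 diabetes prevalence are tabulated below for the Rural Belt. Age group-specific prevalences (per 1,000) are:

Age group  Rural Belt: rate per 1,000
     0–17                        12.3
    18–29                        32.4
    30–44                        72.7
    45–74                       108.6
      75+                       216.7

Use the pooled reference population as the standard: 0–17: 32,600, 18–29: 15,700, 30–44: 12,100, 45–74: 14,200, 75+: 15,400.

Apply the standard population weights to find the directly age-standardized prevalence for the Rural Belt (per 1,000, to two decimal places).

74.10

Standard total = 90,000; weights = 0.3622, 0.1744, 0.1344, 0.1578, 0.1711.
Standardized rate: 0.3622×12.3 + 0.1744×32.4 + 0.1344×72.7 + 0.1578×108.6 + 0.1711×216.7 = 74.0959 per 1,000.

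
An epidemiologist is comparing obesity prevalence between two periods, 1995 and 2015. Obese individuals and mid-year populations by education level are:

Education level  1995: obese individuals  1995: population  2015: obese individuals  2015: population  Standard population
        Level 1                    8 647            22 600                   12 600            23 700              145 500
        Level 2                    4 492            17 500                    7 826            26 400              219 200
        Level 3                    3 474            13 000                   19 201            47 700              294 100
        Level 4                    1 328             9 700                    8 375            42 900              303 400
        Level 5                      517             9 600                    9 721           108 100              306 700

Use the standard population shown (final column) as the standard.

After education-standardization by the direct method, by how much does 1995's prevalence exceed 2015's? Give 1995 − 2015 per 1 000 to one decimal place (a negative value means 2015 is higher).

-78.0

Education-specific rates per 1 000 for 1995: 382.611, 256.686, 267.231, 136.907, 53.854.
For 2015: 531.646, 296.439, 402.537, 195.221, 89.926.
Standard total = 1 268 900; weights = 0.1147, 0.1727, 0.2318, 0.2391, 0.2417.
1995: 0.1147×382.611 + 0.1727×256.686 + 0.2318×267.231 + 0.2391×136.907 + 0.2417×53.854 = 195.9040 per 1 000.
2015: 0.1147×531.646 + 0.1727×296.439 + 0.2318×402.537 + 0.2391×195.221 + 0.2417×89.926 = 273.8833 per 1 000.
Difference = 195.9040 − 273.8833 = -77.9792.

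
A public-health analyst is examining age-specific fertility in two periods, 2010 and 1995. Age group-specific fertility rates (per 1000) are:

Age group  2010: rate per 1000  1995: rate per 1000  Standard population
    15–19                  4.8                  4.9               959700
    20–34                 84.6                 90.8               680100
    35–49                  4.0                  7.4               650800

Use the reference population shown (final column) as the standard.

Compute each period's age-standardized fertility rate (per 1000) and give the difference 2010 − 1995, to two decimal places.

-2.85

Standard total = 2290600; weights = 0.4190, 0.2969, 0.2841.
2010: 0.4190×4.8 + 0.2969×84.6 + 0.2841×4.0 = 28.2661 per 1000.
1995: 0.4190×4.9 + 0.2969×90.8 + 0.2841×7.4 = 31.1148 per 1000.
Difference = 28.2661 − 31.1148 = -2.8487.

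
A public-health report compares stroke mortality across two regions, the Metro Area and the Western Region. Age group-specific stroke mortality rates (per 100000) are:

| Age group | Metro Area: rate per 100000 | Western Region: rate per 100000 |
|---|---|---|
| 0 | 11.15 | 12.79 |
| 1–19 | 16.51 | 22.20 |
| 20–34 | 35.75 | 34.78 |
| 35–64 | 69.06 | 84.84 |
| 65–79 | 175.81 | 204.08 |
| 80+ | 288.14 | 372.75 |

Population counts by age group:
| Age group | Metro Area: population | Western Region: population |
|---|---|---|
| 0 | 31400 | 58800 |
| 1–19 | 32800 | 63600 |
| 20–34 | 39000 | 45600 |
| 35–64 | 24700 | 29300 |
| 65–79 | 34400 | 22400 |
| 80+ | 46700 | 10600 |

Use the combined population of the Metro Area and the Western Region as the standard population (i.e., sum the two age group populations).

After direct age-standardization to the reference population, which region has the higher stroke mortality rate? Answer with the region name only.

Western Region

Combined standard total = 439300; weights = 0.2053, 0.2194, 0.1926, 0.1229, 0.1293, 0.1304.
The Metro Area: 0.2053×11.15 + 0.2194×16.51 + 0.1926×35.75 + 0.1229×69.06 + 0.1293×175.81 + 0.1304×288.14 = 81.6012 per 100000.
The Western Region: 0.2053×12.79 + 0.2194×22.20 + 0.1926×34.78 + 0.1229×84.84 + 0.1293×204.08 + 0.1304×372.75 = 99.6308 per 100000.
The crude rates (112.42 vs 64.08) would put the Metro Area higher, but that reflects its age composition; once standardized to a common age structure, the Western Region has the higher underlying rate.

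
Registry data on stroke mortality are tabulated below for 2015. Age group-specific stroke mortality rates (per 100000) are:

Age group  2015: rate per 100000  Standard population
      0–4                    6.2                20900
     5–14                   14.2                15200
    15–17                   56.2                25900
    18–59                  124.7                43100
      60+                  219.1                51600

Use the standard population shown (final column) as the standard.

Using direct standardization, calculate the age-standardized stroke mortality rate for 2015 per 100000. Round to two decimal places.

Standard total = 156700; weights = 0.1334, 0.0970, 0.1653, 0.2750, 0.3293.
Standardized rate: 0.1334×6.2 + 0.0970×14.2 + 0.1653×56.2 + 0.2750×124.7 + 0.3293×219.1 = 117.9396 per 100000.

117.94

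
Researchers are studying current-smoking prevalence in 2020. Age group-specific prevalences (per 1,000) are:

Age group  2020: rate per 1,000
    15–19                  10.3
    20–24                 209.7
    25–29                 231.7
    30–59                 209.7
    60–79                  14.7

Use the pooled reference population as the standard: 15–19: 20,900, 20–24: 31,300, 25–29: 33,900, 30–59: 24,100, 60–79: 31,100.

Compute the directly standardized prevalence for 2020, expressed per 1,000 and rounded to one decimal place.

Standard total = 141,300; weights = 0.1479, 0.2215, 0.2399, 0.1706, 0.2201.
Standardized rate: 0.1479×10.3 + 0.2215×209.7 + 0.2399×231.7 + 0.1706×209.7 + 0.2201×14.7 = 142.5651 per 1,000.

142.6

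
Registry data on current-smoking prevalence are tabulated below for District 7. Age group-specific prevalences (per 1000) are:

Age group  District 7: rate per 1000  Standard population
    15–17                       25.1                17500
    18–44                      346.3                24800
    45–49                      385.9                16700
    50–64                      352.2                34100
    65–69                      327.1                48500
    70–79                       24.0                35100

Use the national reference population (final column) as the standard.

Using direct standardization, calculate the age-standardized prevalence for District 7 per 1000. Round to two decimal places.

250.08

Standard total = 176700; weights = 0.0990, 0.1404, 0.0945, 0.1930, 0.2745, 0.1986.
Standardized rate: 0.0990×25.1 + 0.1404×346.3 + 0.0945×385.9 + 0.1930×352.2 + 0.2745×327.1 + 0.1986×24.0 = 250.0780 per 1000.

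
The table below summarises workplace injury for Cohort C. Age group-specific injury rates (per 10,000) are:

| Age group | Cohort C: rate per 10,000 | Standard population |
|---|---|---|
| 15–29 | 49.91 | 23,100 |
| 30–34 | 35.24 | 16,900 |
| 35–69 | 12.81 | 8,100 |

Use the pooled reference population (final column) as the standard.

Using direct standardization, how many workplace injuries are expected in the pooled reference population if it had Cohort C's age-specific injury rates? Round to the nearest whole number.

Expected workplace injuries = Σ (standard pop × age-specific rate ÷ 10,000)
= 23,100×49.91/10,000 + 16,900×35.24/10,000 + 8,100×12.81/10,000
= 115.29 + 59.56 + 10.38 = 185.22.

185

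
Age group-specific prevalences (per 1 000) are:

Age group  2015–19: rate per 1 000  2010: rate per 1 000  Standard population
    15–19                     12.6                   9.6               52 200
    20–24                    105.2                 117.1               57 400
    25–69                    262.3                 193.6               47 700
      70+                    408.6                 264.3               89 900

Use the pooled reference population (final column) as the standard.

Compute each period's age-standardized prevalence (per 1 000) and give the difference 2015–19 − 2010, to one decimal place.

Standard total = 247 200; weights = 0.2112, 0.2322, 0.1930, 0.3637.
2015–19: 0.2112×12.6 + 0.2322×105.2 + 0.1930×262.3 + 0.3637×408.6 = 226.2987 per 1 000.
2010: 0.2112×9.6 + 0.2322×117.1 + 0.1930×193.6 + 0.3637×264.3 = 162.6940 per 1 000.
Difference = 226.2987 − 162.6940 = 63.6048.

63.6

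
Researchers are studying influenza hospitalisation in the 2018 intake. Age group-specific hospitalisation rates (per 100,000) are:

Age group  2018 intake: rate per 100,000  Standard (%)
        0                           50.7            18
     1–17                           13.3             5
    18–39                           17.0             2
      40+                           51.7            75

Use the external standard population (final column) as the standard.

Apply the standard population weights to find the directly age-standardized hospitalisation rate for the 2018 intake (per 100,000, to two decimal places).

Standard weights: 0.18, 0.05, 0.02, 0.75.
Standardized rate: 0.1800×50.7 + 0.0500×13.3 + 0.0200×17.0 + 0.7500×51.7 = 48.9060 per 100,000.

48.91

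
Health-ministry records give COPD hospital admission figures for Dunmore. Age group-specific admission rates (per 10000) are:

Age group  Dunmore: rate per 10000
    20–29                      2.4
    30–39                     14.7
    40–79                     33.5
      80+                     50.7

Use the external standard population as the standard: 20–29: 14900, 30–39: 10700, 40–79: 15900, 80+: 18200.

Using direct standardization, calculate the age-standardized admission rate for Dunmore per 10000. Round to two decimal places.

27.61

Standard total = 59700; weights = 0.2496, 0.1792, 0.2663, 0.3049.
Standardized rate: 0.2496×2.4 + 0.1792×14.7 + 0.2663×33.5 + 0.3049×50.7 = 27.6121 per 10000.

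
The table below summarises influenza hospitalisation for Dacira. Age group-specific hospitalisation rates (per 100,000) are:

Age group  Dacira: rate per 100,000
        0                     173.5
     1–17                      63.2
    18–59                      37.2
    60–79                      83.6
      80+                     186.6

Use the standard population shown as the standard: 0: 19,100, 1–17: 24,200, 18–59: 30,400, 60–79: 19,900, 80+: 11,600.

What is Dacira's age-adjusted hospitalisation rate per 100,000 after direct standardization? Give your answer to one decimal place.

93.2

Standard total = 105,200; weights = 0.1816, 0.2300, 0.2890, 0.1892, 0.1103.
Standardized rate: 0.1816×173.5 + 0.2300×63.2 + 0.2890×37.2 + 0.1892×83.6 + 0.1103×186.6 = 93.1784 per 100,000.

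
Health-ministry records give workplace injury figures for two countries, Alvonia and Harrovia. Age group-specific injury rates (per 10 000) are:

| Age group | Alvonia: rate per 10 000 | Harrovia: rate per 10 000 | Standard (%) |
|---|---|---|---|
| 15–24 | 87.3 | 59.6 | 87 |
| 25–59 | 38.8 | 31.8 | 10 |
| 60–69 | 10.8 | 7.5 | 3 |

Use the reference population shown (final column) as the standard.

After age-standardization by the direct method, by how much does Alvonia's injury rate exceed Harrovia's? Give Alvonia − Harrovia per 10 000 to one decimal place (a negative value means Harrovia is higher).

Standard weights: 0.87, 0.10, 0.03.
Alvonia: 0.8700×87.3 + 0.1000×38.8 + 0.0300×10.8 = 80.1550 per 10 000.
Harrovia: 0.8700×59.6 + 0.1000×31.8 + 0.0300×7.5 = 55.2570 per 10 000.
Difference = 80.1550 − 55.2570 = 24.8980.

24.9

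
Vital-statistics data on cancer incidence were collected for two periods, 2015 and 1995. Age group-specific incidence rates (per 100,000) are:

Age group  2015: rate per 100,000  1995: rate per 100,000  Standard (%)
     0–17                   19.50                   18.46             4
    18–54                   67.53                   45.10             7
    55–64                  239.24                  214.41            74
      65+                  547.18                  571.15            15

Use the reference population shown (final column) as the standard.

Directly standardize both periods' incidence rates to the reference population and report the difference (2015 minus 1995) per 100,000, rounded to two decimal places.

16.39

Standard weights: 0.04, 0.07, 0.74, 0.15.
2015: 0.0400×19.50 + 0.0700×67.53 + 0.7400×239.24 + 0.1500×547.18 = 264.6217 per 100,000.
1995: 0.0400×18.46 + 0.0700×45.10 + 0.7400×214.41 + 0.1500×571.15 = 248.2313 per 100,000.
Difference = 264.6217 − 248.2313 = 16.3904.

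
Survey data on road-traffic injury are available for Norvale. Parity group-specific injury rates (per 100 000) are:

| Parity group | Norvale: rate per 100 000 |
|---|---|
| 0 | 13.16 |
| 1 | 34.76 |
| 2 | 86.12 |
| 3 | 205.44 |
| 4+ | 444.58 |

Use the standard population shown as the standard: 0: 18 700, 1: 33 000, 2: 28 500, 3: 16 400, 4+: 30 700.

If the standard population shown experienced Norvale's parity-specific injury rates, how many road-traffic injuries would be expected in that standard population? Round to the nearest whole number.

209

Expected road-traffic injuries = Σ (standard pop × parity-specific rate ÷ 100 000)
= 18 700×13.16/100 000 + 33 000×34.76/100 000 + 28 500×86.12/100 000 + 16 400×205.44/100 000 + 30 700×444.58/100 000
= 2.46 + 11.47 + 24.54 + 33.69 + 136.49 = 208.65.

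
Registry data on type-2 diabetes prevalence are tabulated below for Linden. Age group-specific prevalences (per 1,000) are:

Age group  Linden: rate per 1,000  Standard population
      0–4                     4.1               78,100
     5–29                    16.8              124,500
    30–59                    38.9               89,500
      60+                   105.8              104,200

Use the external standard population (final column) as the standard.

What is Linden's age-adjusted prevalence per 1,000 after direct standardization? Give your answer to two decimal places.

Standard total = 396,300; weights = 0.1971, 0.3142, 0.2258, 0.2629.
Standardized rate: 0.1971×4.1 + 0.3142×16.8 + 0.2258×38.9 + 0.2629×105.8 = 42.6892 per 1,000.

42.69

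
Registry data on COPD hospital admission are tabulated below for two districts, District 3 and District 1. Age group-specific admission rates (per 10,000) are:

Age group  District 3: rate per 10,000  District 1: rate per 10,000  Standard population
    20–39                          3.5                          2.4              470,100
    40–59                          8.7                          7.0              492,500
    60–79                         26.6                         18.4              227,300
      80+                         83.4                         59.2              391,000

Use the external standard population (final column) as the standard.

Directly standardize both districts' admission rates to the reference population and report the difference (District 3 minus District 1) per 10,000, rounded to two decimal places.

8.02

Standard total = 1,580,900; weights = 0.2974, 0.3115, 0.1438, 0.2473.
District 3: 0.2974×3.5 + 0.3115×8.7 + 0.1438×26.6 + 0.2473×83.4 = 28.2027 per 10,000.
District 1: 0.2974×2.4 + 0.3115×7.0 + 0.1438×18.4 + 0.2473×59.2 = 20.1817 per 10,000.
Difference = 28.2027 − 20.1817 = 8.0210.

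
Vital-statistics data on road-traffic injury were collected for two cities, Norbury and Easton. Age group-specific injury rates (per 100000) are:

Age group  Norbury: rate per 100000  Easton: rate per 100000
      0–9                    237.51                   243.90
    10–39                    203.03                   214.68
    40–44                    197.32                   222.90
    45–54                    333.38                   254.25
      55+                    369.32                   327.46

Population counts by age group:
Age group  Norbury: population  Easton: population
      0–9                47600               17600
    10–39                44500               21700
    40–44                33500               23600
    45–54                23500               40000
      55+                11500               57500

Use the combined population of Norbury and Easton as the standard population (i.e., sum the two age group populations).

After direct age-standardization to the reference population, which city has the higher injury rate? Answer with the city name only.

Norbury

Combined standard total = 321000; weights = 0.2031, 0.2062, 0.1779, 0.1978, 0.2150.
Norbury: 0.2031×237.51 + 0.2062×203.03 + 0.1779×197.32 + 0.1978×333.38 + 0.2150×369.32 = 270.5480 per 100000.
Easton: 0.2031×243.90 + 0.2062×214.68 + 0.1779×222.90 + 0.1978×254.25 + 0.2150×327.46 = 254.1474 per 100000.
The crude rates (243.04 vs 269.39) would put Easton higher, but that reflects its age composition; once standardized to a common age structure, Norbury has the higher underlying rate.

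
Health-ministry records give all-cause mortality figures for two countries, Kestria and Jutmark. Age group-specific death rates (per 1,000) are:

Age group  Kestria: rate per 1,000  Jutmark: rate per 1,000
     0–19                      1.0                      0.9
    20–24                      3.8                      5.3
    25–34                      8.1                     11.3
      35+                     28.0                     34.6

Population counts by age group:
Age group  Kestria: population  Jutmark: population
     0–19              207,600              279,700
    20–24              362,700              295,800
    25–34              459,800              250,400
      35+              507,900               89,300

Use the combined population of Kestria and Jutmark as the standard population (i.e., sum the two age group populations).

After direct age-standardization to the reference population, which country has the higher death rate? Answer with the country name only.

Combined standard total = 2,453,200; weights = 0.1986, 0.2684, 0.2895, 0.2434.
Kestria: 0.1986×1.0 + 0.2684×3.8 + 0.2895×8.1 + 0.2434×28.0 = 10.3798 per 1,000.
Jutmark: 0.1986×0.9 + 0.2684×5.3 + 0.2895×11.3 + 0.2434×34.6 = 13.2957 per 1,000.
The crude rates (12.70 vs 8.46) would put Kestria higher, but that reflects its age composition; once standardized to a common age structure, Jutmark has the higher underlying rate.

Jutmark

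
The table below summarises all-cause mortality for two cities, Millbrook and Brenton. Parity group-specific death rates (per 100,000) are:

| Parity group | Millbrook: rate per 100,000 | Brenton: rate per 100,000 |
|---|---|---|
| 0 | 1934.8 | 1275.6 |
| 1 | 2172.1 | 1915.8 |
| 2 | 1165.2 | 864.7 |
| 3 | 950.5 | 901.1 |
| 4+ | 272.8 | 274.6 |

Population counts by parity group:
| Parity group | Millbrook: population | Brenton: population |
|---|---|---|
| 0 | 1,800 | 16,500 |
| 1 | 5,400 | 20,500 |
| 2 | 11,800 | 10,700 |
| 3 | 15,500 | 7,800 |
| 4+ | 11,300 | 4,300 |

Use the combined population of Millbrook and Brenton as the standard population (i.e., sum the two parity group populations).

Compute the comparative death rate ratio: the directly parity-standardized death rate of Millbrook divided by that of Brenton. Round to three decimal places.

Combined standard total = 105,600; weights = 0.1733, 0.2453, 0.2131, 0.2206, 0.1477.
Millbrook: 0.1733×1934.8 + 0.2453×2172.1 + 0.2131×1165.2 + 0.2206×950.5 + 0.1477×272.8 = 1366.3216 per 100,000.
Brenton: 0.1733×1275.6 + 0.2453×1915.8 + 0.2131×864.7 + 0.2206×901.1 + 0.1477×274.6 = 1114.5629 per 100,000.
Ratio = 1366.3216 ÷ 1114.5629 = 1.22588.

1.226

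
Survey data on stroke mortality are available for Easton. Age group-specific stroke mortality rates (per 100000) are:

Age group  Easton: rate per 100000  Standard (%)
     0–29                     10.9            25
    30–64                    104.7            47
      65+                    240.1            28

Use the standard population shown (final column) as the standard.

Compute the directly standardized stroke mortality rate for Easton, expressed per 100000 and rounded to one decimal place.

119.2

Standard weights: 0.25, 0.47, 0.28.
Standardized rate: 0.2500×10.9 + 0.4700×104.7 + 0.2800×240.1 = 119.1620 per 100000.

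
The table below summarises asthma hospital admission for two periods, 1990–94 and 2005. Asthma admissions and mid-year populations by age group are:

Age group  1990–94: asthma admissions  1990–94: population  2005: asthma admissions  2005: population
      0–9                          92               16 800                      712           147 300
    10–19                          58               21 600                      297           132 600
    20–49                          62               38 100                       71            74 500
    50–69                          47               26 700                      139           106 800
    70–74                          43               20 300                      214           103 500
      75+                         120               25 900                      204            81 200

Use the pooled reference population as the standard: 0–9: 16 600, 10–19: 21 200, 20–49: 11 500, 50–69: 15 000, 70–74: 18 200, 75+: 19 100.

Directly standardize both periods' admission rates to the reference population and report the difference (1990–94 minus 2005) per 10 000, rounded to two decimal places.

Age-specific rates per 10 000 for 1990–94: 54.76, 26.85, 16.27, 17.60, 21.18, 46.33.
For 2005: 48.34, 22.40, 9.53, 13.01, 20.68, 25.12.
Standard total = 101 600; weights = 0.1634, 0.2087, 0.1132, 0.1476, 0.1791, 0.1880.
1990–94: 0.1634×54.76 + 0.2087×26.85 + 0.1132×16.27 + 0.1476×17.60 + 0.1791×21.18 + 0.1880×46.33 = 31.4956 per 10 000.
2005: 0.1634×48.34 + 0.2087×22.40 + 0.1132×9.53 + 0.1476×13.01 + 0.1791×20.68 + 0.1880×25.12 = 23.9982 per 10 000.
Difference = 31.4956 − 23.9982 = 7.4974.

7.50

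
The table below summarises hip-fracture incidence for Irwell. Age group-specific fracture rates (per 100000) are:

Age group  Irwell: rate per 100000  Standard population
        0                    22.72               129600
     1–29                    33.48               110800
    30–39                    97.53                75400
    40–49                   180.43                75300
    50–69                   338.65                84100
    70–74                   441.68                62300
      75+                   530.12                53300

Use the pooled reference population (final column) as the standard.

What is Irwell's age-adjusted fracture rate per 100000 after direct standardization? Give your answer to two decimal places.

Standard total = 590800; weights = 0.2194, 0.1875, 0.1276, 0.1275, 0.1423, 0.1055, 0.0902.
Standardized rate: 0.2194×22.72 + 0.1875×33.48 + 0.1276×97.53 + 0.1275×180.43 + 0.1423×338.65 + 0.1055×441.68 + 0.0902×530.12 = 189.3141 per 100000.

189.31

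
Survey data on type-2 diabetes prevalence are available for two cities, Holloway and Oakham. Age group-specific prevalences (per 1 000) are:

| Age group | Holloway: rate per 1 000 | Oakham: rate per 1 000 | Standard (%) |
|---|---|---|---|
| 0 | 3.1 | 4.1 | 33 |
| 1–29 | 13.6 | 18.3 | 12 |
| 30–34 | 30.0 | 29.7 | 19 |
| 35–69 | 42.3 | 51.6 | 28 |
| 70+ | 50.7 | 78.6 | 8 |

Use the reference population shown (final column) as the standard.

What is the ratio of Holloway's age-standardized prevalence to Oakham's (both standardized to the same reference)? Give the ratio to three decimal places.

0.810

Standard weights: 0.33, 0.12, 0.19, 0.28, 0.08.
Holloway: 0.3300×3.1 + 0.1200×13.6 + 0.1900×30.0 + 0.2800×42.3 + 0.0800×50.7 = 24.2550 per 1 000.
Oakham: 0.3300×4.1 + 0.1200×18.3 + 0.1900×29.7 + 0.2800×51.6 + 0.0800×78.6 = 29.9280 per 1 000.
Ratio = 24.2550 ÷ 29.9280 = 0.81045.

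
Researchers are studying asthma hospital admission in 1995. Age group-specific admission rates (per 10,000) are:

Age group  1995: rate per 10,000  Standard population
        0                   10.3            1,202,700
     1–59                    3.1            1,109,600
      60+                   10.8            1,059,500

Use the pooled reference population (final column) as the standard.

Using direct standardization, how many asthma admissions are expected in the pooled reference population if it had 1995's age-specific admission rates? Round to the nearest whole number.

Expected asthma admissions = Σ (standard pop × age-specific rate ÷ 10,000)
= 1,202,700×10.3/10,000 + 1,109,600×3.1/10,000 + 1,059,500×10.8/10,000
= 1238.78 + 343.98 + 1144.26 = 2727.02.

2727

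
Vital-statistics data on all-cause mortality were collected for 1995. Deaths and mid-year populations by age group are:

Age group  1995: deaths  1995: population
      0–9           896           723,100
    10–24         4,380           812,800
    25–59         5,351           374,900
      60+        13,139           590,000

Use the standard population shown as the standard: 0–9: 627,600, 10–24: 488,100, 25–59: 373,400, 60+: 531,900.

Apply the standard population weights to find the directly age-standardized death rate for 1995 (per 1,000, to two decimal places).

10.18

Age-specific rates per 1,000 for 1995: 1.239, 5.389, 14.273, 22.269.
Standard total = 2,021,000; weights = 0.3105, 0.2415, 0.1848, 0.2632.
Standardized rate: 0.3105×1.239 + 0.2415×5.389 + 0.1848×14.273 + 0.2632×22.269 = 10.1844 per 1,000.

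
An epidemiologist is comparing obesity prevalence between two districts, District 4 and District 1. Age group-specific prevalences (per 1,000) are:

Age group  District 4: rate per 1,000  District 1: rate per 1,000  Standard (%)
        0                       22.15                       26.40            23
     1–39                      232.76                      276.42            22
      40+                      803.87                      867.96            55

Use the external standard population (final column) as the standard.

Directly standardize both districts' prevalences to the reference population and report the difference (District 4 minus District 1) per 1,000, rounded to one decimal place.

Standard weights: 0.23, 0.22, 0.55.
District 4: 0.2300×22.15 + 0.2200×232.76 + 0.5500×803.87 = 498.4302 per 1,000.
District 1: 0.2300×26.40 + 0.2200×276.42 + 0.5500×867.96 = 544.2624 per 1,000.
Difference = 498.4302 − 544.2624 = -45.8322.

-45.8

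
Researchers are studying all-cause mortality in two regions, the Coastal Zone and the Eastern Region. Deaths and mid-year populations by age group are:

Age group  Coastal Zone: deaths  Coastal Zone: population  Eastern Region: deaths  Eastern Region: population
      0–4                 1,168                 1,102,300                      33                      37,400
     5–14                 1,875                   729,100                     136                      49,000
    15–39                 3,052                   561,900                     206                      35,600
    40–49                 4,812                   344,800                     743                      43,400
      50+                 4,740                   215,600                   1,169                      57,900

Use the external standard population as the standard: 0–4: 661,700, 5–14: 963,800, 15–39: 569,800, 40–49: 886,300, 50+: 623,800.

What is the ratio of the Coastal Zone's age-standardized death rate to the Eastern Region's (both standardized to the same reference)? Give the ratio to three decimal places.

0.943

Age-specific rates per 1,000 for the Coastal Zone: 1.060, 2.572, 5.432, 13.956, 21.985.
For the Eastern Region: 0.882, 2.776, 5.787, 17.120, 20.190.
Standard total = 3,705,400; weights = 0.1786, 0.2601, 0.1538, 0.2392, 0.1683.
The Coastal Zone: 0.1786×1.060 + 0.2601×2.572 + 0.1538×5.432 + 0.2392×13.956 + 0.1683×21.985 = 8.7327 per 1,000.
The Eastern Region: 0.1786×0.882 + 0.2601×2.776 + 0.1538×5.787 + 0.2392×17.120 + 0.1683×20.190 = 9.2632 per 1,000.
Ratio = 8.7327 ÷ 9.2632 = 0.94273.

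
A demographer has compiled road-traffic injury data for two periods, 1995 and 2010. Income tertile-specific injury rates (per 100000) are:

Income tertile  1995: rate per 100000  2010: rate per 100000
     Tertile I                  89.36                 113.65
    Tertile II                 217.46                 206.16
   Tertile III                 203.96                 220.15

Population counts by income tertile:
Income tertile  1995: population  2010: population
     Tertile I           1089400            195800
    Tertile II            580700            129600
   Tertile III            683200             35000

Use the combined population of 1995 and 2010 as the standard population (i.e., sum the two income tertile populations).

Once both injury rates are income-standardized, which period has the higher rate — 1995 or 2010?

2010

Combined standard total = 2713700; weights = 0.4736, 0.2617, 0.2647.
1995: 0.4736×89.36 + 0.2617×217.46 + 0.2647×203.96 = 153.2194 per 100000.
2010: 0.4736×113.65 + 0.2617×206.16 + 0.2647×220.15 = 166.0501 per 100000.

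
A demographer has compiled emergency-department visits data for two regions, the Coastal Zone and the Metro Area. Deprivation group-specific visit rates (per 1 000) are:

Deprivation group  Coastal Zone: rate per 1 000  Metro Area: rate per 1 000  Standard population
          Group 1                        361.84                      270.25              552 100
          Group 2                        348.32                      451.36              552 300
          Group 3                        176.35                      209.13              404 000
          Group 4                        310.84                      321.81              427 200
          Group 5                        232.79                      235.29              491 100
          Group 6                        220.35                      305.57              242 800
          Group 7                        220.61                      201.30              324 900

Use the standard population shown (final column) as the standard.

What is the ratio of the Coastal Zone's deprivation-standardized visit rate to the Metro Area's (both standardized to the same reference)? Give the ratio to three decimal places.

Standard total = 2 994 400; weights = 0.1844, 0.1844, 0.1349, 0.1427, 0.1640, 0.0811, 0.1085.
The Coastal Zone: 0.1844×361.84 + 0.1844×348.32 + 0.1349×176.35 + 0.1427×310.84 + 0.1640×232.79 + 0.0811×220.35 + 0.1085×220.61 = 279.0828 per 1 000.
The Metro Area: 0.1844×270.25 + 0.1844×451.36 + 0.1349×209.13 + 0.1427×321.81 + 0.1640×235.29 + 0.0811×305.57 + 0.1085×201.30 = 292.4134 per 1 000.
Ratio = 279.0828 ÷ 292.4134 = 0.95441.

0.954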